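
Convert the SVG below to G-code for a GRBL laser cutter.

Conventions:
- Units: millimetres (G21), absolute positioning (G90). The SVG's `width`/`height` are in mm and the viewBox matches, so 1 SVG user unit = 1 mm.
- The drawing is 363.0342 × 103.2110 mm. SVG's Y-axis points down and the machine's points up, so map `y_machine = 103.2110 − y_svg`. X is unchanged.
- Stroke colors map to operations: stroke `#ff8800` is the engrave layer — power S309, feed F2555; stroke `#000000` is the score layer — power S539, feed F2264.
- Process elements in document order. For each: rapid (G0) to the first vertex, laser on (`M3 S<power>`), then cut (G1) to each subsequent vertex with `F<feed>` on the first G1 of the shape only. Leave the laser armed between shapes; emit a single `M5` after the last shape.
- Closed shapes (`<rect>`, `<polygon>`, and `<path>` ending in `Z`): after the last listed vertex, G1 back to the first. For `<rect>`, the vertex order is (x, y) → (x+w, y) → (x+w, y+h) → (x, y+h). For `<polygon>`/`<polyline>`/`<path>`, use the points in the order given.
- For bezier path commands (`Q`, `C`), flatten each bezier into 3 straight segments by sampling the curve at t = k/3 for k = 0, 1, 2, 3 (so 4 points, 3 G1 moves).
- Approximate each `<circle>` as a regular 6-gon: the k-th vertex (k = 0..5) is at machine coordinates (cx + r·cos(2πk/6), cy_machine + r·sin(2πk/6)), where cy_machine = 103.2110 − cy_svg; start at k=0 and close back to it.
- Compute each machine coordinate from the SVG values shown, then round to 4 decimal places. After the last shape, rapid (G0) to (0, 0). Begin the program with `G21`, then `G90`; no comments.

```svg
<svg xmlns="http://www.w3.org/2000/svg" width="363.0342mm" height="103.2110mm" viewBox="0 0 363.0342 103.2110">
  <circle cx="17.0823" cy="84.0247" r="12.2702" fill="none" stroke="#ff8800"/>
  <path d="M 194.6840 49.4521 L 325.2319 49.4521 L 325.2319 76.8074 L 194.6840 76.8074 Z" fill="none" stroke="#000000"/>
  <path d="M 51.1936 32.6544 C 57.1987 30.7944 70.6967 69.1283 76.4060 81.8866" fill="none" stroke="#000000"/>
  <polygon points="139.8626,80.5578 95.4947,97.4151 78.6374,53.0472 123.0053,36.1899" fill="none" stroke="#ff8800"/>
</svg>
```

Since the viewBox matches the mm dimensions, user units are millimetres directly. The only transform is the Y-flip y_m = 103.2110 − y_svg.

Shape 1 is a circle drawn with `<circle>`. Its stroke #ff8800 means engrave at S309, F2555. After flipping Y the toolpath is (29.3525,19.1863) → (23.2174,29.8126) → (10.9472,29.8126) → (4.8121,19.1863) → (10.9472,8.5600) → (23.2174,8.5600) → (29.3525,19.1863), returning to the start.

Shape 2 is a rectangle drawn with `<path>`. Its stroke #000000 means score at S539, F2264. After flipping Y the toolpath is (194.6840,53.7589) → (325.2319,53.7589) → (325.2319,26.4036) → (194.6840,26.4036) → (194.6840,53.7589), returning to the start.

Shape 3 is a cubic bezier drawn with `<path>`. Its stroke #000000 means score at S539, F2264. After flipping Y the toolpath is (51.1936,70.5566) → (59.1303,61.4545) → (68.6665,40.1720) → (76.4060,21.3244).

Shape 4 is a regular polygon drawn with `<polygon>`. Its stroke #ff8800 means engrave at S309, F2555. After flipping Y the toolpath is (139.8626,22.6532) → (95.4947,5.7959) → (78.6374,50.1638) → (123.0053,67.0211) → (139.8626,22.6532), returning to the start.

G21
G90
G0 X29.3525 Y19.1863
M3 S309
G1 X23.2174 Y29.8126 F2555
G1 X10.9472 Y29.8126
G1 X4.8121 Y19.1863
G1 X10.9472 Y8.5600
G1 X23.2174 Y8.5600
G1 X29.3525 Y19.1863
G0 X194.6840 Y53.7589
M3 S539
G1 X325.2319 Y53.7589 F2264
G1 X325.2319 Y26.4036
G1 X194.6840 Y26.4036
G1 X194.6840 Y53.7589
G0 X51.1936 Y70.5566
M3 S539
G1 X59.1303 Y61.4545 F2264
G1 X68.6665 Y40.1720
G1 X76.4060 Y21.3244
G0 X139.8626 Y22.6532
M3 S309
G1 X95.4947 Y5.7959 F2555
G1 X78.6374 Y50.1638
G1 X123.0053 Y67.0211
G1 X139.8626 Y22.6532
M5
G0 X0.0000 Y0.0000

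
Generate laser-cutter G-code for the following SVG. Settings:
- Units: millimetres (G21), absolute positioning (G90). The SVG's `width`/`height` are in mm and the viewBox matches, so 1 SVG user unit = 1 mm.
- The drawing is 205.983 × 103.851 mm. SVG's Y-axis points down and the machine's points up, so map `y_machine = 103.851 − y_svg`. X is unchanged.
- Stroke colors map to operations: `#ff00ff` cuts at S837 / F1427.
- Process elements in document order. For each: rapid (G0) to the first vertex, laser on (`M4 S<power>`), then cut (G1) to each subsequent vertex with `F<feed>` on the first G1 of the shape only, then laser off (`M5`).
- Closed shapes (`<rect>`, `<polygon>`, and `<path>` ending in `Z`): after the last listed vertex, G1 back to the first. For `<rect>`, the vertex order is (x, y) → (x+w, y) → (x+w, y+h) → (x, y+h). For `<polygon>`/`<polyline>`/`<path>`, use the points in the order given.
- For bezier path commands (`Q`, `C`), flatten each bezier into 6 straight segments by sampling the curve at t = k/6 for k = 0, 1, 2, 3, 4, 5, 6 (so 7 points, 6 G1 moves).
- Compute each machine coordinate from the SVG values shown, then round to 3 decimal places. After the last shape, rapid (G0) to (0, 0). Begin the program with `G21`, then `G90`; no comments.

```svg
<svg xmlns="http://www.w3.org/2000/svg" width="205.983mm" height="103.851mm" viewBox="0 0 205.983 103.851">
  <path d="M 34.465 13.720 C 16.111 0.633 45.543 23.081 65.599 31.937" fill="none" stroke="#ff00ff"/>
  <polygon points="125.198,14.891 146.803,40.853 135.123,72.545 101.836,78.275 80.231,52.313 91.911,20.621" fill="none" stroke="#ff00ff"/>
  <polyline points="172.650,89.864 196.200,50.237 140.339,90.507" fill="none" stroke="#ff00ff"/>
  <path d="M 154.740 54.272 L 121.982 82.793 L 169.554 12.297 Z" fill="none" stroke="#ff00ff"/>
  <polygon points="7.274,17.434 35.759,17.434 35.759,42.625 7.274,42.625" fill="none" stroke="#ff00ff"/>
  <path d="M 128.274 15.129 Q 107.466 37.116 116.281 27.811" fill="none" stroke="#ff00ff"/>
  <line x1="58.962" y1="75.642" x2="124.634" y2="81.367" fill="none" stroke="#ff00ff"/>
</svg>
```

G21
G90
G0 X34.465 Y90.131
M4 S837
G1 X29.006 Y93.941 F1427
G1 X29.923 Y93.193
G1 X35.628 Y89.251
G1 X44.535 Y83.481
G1 X55.054 Y77.247
G1 X65.599 Y71.914
M5
G0 X125.198 Y88.960
M4 S837
G1 X146.803 Y62.998 F1427
G1 X135.123 Y31.306
G1 X101.836 Y25.576
G1 X80.231 Y51.538
G1 X91.911 Y83.230
G1 X125.198 Y88.960
M5
G0 X172.650 Y13.987
M4 S837
G1 X196.200 Y53.614 F1427
G1 X140.339 Y13.344
M5
G0 X154.740 Y49.579
M4 S837
G1 X121.982 Y21.058 F1427
G1 X169.554 Y91.554
G1 X154.740 Y49.579
M5
G0 X7.274 Y86.417
M4 S837
G1 X35.759 Y86.417 F1427
G1 X35.759 Y61.226
G1 X7.274 Y61.226
G1 X7.274 Y86.417
M5
G0 X128.274 Y88.722
M4 S837
G1 X122.161 Y82.262 F1427
G1 X117.693 Y77.541
G1 X114.872 Y74.558
G1 X113.696 Y73.314
G1 X114.166 Y73.808
G1 X116.281 Y76.040
M5
G0 X58.962 Y28.209
M4 S837
G1 X124.634 Y22.484 F1427
M5
G0 X0.000 Y0.000

1 u = 1 mm; y_m = 103.851 − y.

[1] `<path>` cubic bezier, #ff00ff→cut S837 F1427: (34.465,90.131) → (29.006,93.941) → (29.923,93.193) → (35.628,89.251) → (44.535,83.481) → (55.054,77.247) → (65.599,71.914)

[2] `<polygon>` regular polygon, #ff00ff→cut S837 F1427: (125.198,88.960) → (146.803,62.998) → (135.123,31.306) → (101.836,25.576) → (80.231,51.538) → (91.911,83.230) → (125.198,88.960) (closed)

[3] `<polyline>` open polyline, #ff00ff→cut S837 F1427: (172.650,13.987) → (196.200,53.614) → (140.339,13.344)

[4] `<path>` closed polygon, #ff00ff→cut S837 F1427: (154.740,49.579) → (121.982,21.058) → (169.554,91.554) → (154.740,49.579) (closed)

[5] `<polygon>` rectangle, #ff00ff→cut S837 F1427: (7.274,86.417) → (35.759,86.417) → (35.759,61.226) → (7.274,61.226) → (7.274,86.417) (closed)

[6] `<path>` quadratic bezier, #ff00ff→cut S837 F1427: (128.274,88.722) → (122.161,82.262) → (117.693,77.541) → (114.872,74.558) → (113.696,73.314) → (114.166,73.808) → (116.281,76.040)

[7] `<line>` line segment, #ff00ff→cut S837 F1427: (58.962,28.209) → (124.634,22.484)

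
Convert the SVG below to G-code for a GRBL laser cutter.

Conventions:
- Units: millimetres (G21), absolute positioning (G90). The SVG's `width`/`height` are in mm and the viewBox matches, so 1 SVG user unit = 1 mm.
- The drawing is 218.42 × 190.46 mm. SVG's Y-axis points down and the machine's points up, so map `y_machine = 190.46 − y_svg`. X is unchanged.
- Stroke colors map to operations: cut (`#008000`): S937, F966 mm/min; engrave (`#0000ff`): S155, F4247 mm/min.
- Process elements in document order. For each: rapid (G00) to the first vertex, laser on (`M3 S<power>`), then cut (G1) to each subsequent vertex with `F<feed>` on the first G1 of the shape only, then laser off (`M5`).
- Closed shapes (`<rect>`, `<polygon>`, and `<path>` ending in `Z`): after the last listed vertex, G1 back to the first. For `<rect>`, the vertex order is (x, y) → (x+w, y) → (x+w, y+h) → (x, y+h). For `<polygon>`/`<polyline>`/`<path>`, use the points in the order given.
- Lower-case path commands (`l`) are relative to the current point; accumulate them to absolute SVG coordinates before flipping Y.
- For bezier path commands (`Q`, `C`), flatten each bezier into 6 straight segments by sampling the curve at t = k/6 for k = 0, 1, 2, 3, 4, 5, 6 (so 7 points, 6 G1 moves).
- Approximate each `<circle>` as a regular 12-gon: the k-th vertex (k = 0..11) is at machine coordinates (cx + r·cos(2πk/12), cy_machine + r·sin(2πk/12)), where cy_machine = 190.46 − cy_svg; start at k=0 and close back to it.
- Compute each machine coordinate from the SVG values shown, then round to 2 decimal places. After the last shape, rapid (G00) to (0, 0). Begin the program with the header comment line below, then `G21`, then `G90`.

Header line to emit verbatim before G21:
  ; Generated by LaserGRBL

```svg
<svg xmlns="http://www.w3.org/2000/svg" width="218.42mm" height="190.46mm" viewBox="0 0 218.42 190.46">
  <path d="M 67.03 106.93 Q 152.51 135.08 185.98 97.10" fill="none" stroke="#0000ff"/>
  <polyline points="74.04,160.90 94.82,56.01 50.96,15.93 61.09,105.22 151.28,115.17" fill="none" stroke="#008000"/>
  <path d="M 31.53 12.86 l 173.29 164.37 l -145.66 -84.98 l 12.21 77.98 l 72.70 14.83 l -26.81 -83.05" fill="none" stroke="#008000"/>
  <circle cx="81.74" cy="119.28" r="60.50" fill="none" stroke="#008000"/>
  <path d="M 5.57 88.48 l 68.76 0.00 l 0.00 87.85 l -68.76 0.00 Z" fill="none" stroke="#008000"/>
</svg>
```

viewBox `0 0 218.42 190.46` with mm width/height → 1 unit = 1 mm. Flip: y_m = 190.46 − y_svg.

**Shape 1** — `<path>` quadratic bezier, stroke `#0000ff` → engrave (S155, F4247). Control points (SVG): P0=(67.03,106.93), P1=(152.51,135.08), P2=(185.98,97.10); sampled at t=k/6. Machine vertices: (67.03,83.53) → (94.08,75.98) → (118.24,72.11) → (139.51,71.91) → (157.89,75.39) → (173.38,82.54) → (185.98,93.36). Open path.

**Shape 2** — `<polyline>` open polyline, stroke `#008000` → cut (S937, F966). Machine vertices: (74.04,29.56) → (94.82,134.45) → (50.96,174.53) → (61.09,85.24) → (151.28,75.29). Open path.

**Shape 3** — `<path>` open polyline, stroke `#008000` → cut (S937, F966). Machine vertices: (31.53,177.60) → (204.82,13.23) → (59.16,98.21) → (71.37,20.23) → (144.07,5.40) → (117.26,88.45). Open path.

**Shape 4** — `<circle>` circle, stroke `#008000` → cut (S937, F966). Machine vertices: (142.24,71.18) → (134.13,101.43) → (111.99,123.57) → (81.74,131.68) → (51.49,123.57) → (29.35,101.43) → (21.24,71.18) → (29.35,40.93) → (51.49,18.79) → (81.74,10.68) → (111.99,18.79) → (134.13,40.93) → (142.24,71.18). Closed: final G1 returns to the first vertex.

**Shape 5** — `<path>` rectangle, stroke `#008000` → cut (S937, F966). Machine vertices: (5.57,101.98) → (74.33,101.98) → (74.33,14.13) → (5.57,14.13) → (5.57,101.98). Closed: final G1 returns to the first vertex.

; Generated by LaserGRBL
G21
G90
G00 X67.03 Y83.53
M3 S155
G1 X94.08 Y75.98 F4247
G1 X118.24 Y72.11
G1 X139.51 Y71.91
G1 X157.89 Y75.39
G1 X173.38 Y82.54
G1 X185.98 Y93.36
M5
G00 X74.04 Y29.56
M3 S937
G1 X94.82 Y134.45 F966
G1 X50.96 Y174.53
G1 X61.09 Y85.24
G1 X151.28 Y75.29
M5
G00 X31.53 Y177.60
M3 S937
G1 X204.82 Y13.23 F966
G1 X59.16 Y98.21
G1 X71.37 Y20.23
G1 X144.07 Y5.40
G1 X117.26 Y88.45
M5
G00 X142.24 Y71.18
M3 S937
G1 X134.13 Y101.43 F966
G1 X111.99 Y123.57
G1 X81.74 Y131.68
G1 X51.49 Y123.57
G1 X29.35 Y101.43
G1 X21.24 Y71.18
G1 X29.35 Y40.93
G1 X51.49 Y18.79
G1 X81.74 Y10.68
G1 X111.99 Y18.79
G1 X134.13 Y40.93
G1 X142.24 Y71.18
M5
G00 X5.57 Y101.98
M3 S937
G1 X74.33 Y101.98 F966
G1 X74.33 Y14.13
G1 X5.57 Y14.13
G1 X5.57 Y101.98
M5
G00 X0.00 Y0.00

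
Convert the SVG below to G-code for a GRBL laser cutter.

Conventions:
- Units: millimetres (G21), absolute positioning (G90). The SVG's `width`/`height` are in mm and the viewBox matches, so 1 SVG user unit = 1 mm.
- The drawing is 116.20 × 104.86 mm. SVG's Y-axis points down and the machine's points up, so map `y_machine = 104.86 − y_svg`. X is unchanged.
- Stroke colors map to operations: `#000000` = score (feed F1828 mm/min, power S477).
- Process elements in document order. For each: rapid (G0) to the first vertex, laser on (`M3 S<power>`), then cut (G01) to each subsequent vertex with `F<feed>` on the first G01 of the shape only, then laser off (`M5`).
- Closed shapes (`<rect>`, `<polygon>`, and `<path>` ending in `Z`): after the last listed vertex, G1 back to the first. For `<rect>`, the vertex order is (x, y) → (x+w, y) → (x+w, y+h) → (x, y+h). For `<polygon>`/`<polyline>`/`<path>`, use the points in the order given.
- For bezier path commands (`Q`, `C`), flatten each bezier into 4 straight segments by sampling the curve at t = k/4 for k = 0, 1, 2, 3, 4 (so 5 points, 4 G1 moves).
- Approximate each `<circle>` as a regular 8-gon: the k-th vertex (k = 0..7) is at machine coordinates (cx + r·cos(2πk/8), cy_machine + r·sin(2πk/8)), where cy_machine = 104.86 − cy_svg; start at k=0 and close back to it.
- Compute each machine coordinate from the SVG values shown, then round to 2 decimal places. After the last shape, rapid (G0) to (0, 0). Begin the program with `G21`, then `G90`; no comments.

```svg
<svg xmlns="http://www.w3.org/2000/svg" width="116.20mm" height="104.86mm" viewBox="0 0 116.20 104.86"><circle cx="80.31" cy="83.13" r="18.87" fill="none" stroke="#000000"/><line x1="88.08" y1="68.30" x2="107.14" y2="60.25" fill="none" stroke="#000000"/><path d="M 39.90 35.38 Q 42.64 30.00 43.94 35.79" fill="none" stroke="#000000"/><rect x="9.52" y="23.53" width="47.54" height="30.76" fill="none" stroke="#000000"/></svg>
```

1 u = 1 mm; y_m = 104.86 − y.

[1] `<circle>` circle, #000000→score S477 F1828: (99.18,21.73) → (93.65,35.07) → (80.31,40.60) → (66.97,35.07) → (61.44,21.73) → (66.97,8.39) → (80.31,2.86) → (93.65,8.39) → (99.18,21.73) (closed)

[2] `<line>` line segment, #000000→score S477 F1828: (88.08,36.56) → (107.14,44.61)

[3] `<path>` quadratic bezier, #000000→score S477 F1828: (39.90,69.48) → (41.18,71.47) → (42.28,72.07) → (43.20,71.27) → (43.94,69.07)

[4] `<rect>` rectangle, #000000→score S477 F1828: (9.52,81.33) → (57.06,81.33) → (57.06,50.57) → (9.52,50.57) → (9.52,81.33) (closed)

G21
G90
G0 X99.18 Y21.73
M3 S477
G01 X93.65 Y35.07 F1828
G01 X80.31 Y40.60
G01 X66.97 Y35.07
G01 X61.44 Y21.73
G01 X66.97 Y8.39
G01 X80.31 Y2.86
G01 X93.65 Y8.39
G01 X99.18 Y21.73
M5
G0 X88.08 Y36.56
M3 S477
G01 X107.14 Y44.61 F1828
M5
G0 X39.90 Y69.48
M3 S477
G01 X41.18 Y71.47 F1828
G01 X42.28 Y72.07
G01 X43.20 Y71.27
G01 X43.94 Y69.07
M5
G0 X9.52 Y81.33
M3 S477
G01 X57.06 Y81.33 F1828
G01 X57.06 Y50.57
G01 X9.52 Y50.57
G01 X9.52 Y81.33
M5
G0 X0.00 Y0.00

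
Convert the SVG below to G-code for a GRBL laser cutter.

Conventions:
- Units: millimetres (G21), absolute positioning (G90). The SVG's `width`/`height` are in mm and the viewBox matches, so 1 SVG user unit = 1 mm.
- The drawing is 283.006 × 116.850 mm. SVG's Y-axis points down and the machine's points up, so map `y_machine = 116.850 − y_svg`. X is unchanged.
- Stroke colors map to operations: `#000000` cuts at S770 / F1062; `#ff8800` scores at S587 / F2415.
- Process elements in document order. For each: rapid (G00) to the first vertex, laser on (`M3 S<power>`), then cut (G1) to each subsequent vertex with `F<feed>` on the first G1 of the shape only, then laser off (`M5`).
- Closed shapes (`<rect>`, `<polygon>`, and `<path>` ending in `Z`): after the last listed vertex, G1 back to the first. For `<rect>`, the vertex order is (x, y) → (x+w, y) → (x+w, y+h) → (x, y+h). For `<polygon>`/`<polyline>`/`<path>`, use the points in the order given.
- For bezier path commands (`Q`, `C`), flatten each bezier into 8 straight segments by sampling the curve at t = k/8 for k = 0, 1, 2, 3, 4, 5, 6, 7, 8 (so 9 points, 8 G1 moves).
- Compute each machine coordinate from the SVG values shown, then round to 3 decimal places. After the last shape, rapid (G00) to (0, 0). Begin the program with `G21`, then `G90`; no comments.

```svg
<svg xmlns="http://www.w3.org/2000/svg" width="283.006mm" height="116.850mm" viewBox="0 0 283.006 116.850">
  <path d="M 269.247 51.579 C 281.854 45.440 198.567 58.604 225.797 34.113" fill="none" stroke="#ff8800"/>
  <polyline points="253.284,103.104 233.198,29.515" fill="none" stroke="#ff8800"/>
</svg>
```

Since the viewBox matches the mm dimensions, user units are millimetres directly. The only transform is the Y-flip y_m = 116.850 − y_svg.

Shape 1 is a cubic bezier drawn with `<path>`. Its stroke #ff8800 means score at S587, F2415. After flipping Y the toolpath is (269.247,65.271) → (269.883,66.780) → (263.947,67.146) → (253.860,67.038) → (242.038,67.122) → (230.903,68.067) → (222.871,70.539) → (220.363,75.207) → (225.797,82.737).

Shape 2 is a line segment drawn with `<polyline>`. Its stroke #ff8800 means score at S587, F2415. After flipping Y the toolpath is (253.284,13.746) → (233.198,87.335).

G21
G90
G00 X269.247 Y65.271
M3 S587
G1 X269.883 Y66.780 F2415
G1 X263.947 Y67.146
G1 X253.860 Y67.038
G1 X242.038 Y67.122
G1 X230.903 Y68.067
G1 X222.871 Y70.539
G1 X220.363 Y75.207
G1 X225.797 Y82.737
M5
G00 X253.284 Y13.746
M3 S587
G1 X233.198 Y87.335 F2415
M5
G00 X0.000 Y0.000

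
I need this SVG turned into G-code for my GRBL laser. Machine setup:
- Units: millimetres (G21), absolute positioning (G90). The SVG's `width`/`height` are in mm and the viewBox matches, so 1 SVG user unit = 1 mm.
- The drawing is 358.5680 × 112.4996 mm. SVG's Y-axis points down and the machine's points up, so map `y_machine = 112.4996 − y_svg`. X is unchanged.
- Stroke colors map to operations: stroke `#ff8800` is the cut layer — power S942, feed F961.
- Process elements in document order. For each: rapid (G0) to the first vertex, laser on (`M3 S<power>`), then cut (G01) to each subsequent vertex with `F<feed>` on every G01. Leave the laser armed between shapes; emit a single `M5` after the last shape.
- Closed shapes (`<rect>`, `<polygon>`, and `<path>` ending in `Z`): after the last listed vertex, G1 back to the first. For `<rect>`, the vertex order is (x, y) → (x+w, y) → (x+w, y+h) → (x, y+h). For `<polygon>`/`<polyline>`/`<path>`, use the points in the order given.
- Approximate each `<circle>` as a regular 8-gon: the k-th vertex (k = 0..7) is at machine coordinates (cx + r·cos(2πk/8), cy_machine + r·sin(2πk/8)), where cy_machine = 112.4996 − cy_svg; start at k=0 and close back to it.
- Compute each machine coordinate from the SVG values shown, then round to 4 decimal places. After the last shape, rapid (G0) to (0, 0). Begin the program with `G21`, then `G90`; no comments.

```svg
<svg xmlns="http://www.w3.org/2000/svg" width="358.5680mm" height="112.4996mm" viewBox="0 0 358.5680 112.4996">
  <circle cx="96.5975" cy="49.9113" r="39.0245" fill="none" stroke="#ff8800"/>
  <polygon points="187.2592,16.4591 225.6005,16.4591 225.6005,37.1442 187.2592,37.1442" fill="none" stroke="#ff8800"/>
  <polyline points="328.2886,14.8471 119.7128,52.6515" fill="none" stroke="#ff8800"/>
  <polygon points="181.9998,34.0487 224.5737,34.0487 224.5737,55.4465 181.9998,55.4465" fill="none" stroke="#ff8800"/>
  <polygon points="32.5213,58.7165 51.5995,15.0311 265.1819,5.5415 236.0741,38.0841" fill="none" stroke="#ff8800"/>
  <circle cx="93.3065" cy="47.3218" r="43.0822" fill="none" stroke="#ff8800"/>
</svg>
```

viewBox `0 0 358.5680 112.4996` with mm width/height → 1 unit = 1 mm. Flip: y_m = 112.4996 − y_svg.

**Shape 1** — `<circle>` circle, stroke `#ff8800` → cut (S942, F961). Machine vertices: (135.6220,62.5883) → (124.1920,90.1828) → (96.5975,101.6128) → (69.0030,90.1828) → (57.5730,62.5883) → (69.0030,34.9938) → (96.5975,23.5638) → (124.1920,34.9938) → (135.6220,62.5883). Closed: final G1 returns to the first vertex.

**Shape 2** — `<polygon>` rectangle, stroke `#ff8800` → cut (S942, F961). Machine vertices: (187.2592,96.0405) → (225.6005,96.0405) → (225.6005,75.3554) → (187.2592,75.3554) → (187.2592,96.0405). Closed: final G1 returns to the first vertex.

**Shape 3** — `<polyline>` line segment, stroke `#ff8800` → cut (S942, F961). Machine vertices: (328.2886,97.6525) → (119.7128,59.8481). Open path.

**Shape 4** — `<polygon>` rectangle, stroke `#ff8800` → cut (S942, F961). Machine vertices: (181.9998,78.4509) → (224.5737,78.4509) → (224.5737,57.0531) → (181.9998,57.0531) → (181.9998,78.4509). Closed: final G1 returns to the first vertex.

**Shape 5** — `<polygon>` closed polygon, stroke `#ff8800` → cut (S942, F961). Machine vertices: (32.5213,53.7831) → (51.5995,97.4685) → (265.1819,106.9581) → (236.0741,74.4155) → (32.5213,53.7831). Closed: final G1 returns to the first vertex.

**Shape 6** — `<circle>` circle, stroke `#ff8800` → cut (S942, F961). Machine vertices: (136.3887,65.1778) → (123.7702,95.6415) → (93.3065,108.2600) → (62.8428,95.6415) → (50.2243,65.1778) → (62.8428,34.7141) → (93.3065,22.0956) → (123.7702,34.7141) → (136.3887,65.1778). Closed: final G1 returns to the first vertex.

G21
G90
G0 X135.6220 Y62.5883
M3 S942
G01 X124.1920 Y90.1828 F961
G01 X96.5975 Y101.6128 F961
G01 X69.0030 Y90.1828 F961
G01 X57.5730 Y62.5883 F961
G01 X69.0030 Y34.9938 F961
G01 X96.5975 Y23.5638 F961
G01 X124.1920 Y34.9938 F961
G01 X135.6220 Y62.5883 F961
G0 X187.2592 Y96.0405
M3 S942
G01 X225.6005 Y96.0405 F961
G01 X225.6005 Y75.3554 F961
G01 X187.2592 Y75.3554 F961
G01 X187.2592 Y96.0405 F961
G0 X328.2886 Y97.6525
M3 S942
G01 X119.7128 Y59.8481 F961
G0 X181.9998 Y78.4509
M3 S942
G01 X224.5737 Y78.4509 F961
G01 X224.5737 Y57.0531 F961
G01 X181.9998 Y57.0531 F961
G01 X181.9998 Y78.4509 F961
G0 X32.5213 Y53.7831
M3 S942
G01 X51.5995 Y97.4685 F961
G01 X265.1819 Y106.9581 F961
G01 X236.0741 Y74.4155 F961
G01 X32.5213 Y53.7831 F961
G0 X136.3887 Y65.1778
M3 S942
G01 X123.7702 Y95.6415 F961
G01 X93.3065 Y108.2600 F961
G01 X62.8428 Y95.6415 F961
G01 X50.2243 Y65.1778 F961
G01 X62.8428 Y34.7141 F961
G01 X93.3065 Y22.0956 F961
G01 X123.7702 Y34.7141 F961
G01 X136.3887 Y65.1778 F961
M5
G0 X0.0000 Y0.0000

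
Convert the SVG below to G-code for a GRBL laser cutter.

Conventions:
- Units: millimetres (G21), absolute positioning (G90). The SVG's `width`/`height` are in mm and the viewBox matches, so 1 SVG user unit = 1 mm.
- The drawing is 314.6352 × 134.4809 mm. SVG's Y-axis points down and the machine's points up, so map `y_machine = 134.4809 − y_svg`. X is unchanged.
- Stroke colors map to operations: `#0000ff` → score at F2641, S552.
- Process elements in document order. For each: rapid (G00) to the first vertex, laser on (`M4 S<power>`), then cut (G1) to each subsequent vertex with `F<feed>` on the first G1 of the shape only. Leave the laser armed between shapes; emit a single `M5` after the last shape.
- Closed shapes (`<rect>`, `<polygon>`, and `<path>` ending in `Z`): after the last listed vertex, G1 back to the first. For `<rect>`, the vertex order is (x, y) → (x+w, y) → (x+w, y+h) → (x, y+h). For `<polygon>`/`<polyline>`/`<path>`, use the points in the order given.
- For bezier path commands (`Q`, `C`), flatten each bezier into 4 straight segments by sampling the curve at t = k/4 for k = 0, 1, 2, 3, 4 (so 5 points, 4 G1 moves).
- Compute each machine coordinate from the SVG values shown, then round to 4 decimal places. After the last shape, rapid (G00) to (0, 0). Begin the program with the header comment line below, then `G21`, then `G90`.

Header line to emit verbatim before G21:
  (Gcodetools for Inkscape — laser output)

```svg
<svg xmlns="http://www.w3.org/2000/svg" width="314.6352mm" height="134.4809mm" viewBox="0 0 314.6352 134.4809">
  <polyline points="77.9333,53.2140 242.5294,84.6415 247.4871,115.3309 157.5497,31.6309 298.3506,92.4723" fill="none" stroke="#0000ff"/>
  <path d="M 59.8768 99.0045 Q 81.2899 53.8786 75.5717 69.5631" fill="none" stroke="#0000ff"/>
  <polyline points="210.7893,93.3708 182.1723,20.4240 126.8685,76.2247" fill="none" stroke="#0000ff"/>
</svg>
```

viewBox `0 0 314.6352 134.4809` with mm width/height → 1 unit = 1 mm. Flip: y_m = 134.4809 − y_svg.

**Shape 1** — `<polyline>` open polyline, stroke `#0000ff` → score (S552, F2641). Machine vertices: (77.9333,81.2669) → (242.5294,49.8394) → (247.4871,19.1500) → (157.5497,102.8500) → (298.3506,42.0086). Open path.

**Shape 2** — `<path>` quadratic bezier, stroke `#0000ff` → score (S552, F2641). Control points (SVG): P0=(59.8768,99.0045), P1=(81.2899,53.8786), P2=(75.5717,69.5631); sampled at t=k/4. Machine vertices: (59.8768,35.4764) → (68.8876,54.2387) → (74.5071,65.3997) → (76.7351,68.9594) → (75.5717,64.9178). Open path.

**Shape 3** — `<polyline>` open polyline, stroke `#0000ff` → score (S552, F2641). Machine vertices: (210.7893,41.1101) → (182.1723,114.0569) → (126.8685,58.2562). Open path.

(Gcodetools for Inkscape — laser output)
G21
G90
G00 X77.9333 Y81.2669
M4 S552
G1 X242.5294 Y49.8394 F2641
G1 X247.4871 Y19.1500
G1 X157.5497 Y102.8500
G1 X298.3506 Y42.0086
G00 X59.8768 Y35.4764
M4 S552
G1 X68.8876 Y54.2387 F2641
G1 X74.5071 Y65.3997
G1 X76.7351 Y68.9594
G1 X75.5717 Y64.9178
G00 X210.7893 Y41.1101
M4 S552
G1 X182.1723 Y114.0569 F2641
G1 X126.8685 Y58.2562
M5
G00 X0.0000 Y0.0000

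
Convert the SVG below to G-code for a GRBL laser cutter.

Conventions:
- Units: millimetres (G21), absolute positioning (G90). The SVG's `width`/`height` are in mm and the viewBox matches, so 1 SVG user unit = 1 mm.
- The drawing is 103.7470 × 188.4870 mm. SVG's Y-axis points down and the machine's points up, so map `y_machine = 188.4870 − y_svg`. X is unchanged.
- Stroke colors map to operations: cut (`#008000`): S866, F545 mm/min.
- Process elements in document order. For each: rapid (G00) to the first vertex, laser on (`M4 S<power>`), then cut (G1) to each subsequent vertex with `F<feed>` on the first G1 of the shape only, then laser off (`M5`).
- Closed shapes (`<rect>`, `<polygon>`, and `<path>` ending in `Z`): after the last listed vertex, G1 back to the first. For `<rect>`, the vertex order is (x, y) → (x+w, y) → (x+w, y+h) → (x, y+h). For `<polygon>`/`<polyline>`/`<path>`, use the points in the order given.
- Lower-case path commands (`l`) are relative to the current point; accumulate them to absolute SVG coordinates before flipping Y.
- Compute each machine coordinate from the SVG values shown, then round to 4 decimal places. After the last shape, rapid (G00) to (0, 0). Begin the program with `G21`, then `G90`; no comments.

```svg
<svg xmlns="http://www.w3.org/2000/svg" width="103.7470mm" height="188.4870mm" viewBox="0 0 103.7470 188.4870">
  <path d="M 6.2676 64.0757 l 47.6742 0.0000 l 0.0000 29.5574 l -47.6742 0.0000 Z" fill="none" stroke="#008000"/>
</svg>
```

viewBox `0 0 103.7470 188.4870` with mm width/height → 1 unit = 1 mm. Flip: y_m = 188.4870 − y_svg.

**Shape 1** — `<path>` rectangle, stroke `#008000` → cut (S866, F545). Machine vertices: (6.2676,124.4113) → (53.9418,124.4113) → (53.9418,94.8539) → (6.2676,94.8539) → (6.2676,124.4113). Closed: final G1 returns to the first vertex.

G21
G90
G00 X6.2676 Y124.4113
M4 S866
G1 X53.9418 Y124.4113 F545
G1 X53.9418 Y94.8539
G1 X6.2676 Y94.8539
G1 X6.2676 Y124.4113
M5
G00 X0.0000 Y0.0000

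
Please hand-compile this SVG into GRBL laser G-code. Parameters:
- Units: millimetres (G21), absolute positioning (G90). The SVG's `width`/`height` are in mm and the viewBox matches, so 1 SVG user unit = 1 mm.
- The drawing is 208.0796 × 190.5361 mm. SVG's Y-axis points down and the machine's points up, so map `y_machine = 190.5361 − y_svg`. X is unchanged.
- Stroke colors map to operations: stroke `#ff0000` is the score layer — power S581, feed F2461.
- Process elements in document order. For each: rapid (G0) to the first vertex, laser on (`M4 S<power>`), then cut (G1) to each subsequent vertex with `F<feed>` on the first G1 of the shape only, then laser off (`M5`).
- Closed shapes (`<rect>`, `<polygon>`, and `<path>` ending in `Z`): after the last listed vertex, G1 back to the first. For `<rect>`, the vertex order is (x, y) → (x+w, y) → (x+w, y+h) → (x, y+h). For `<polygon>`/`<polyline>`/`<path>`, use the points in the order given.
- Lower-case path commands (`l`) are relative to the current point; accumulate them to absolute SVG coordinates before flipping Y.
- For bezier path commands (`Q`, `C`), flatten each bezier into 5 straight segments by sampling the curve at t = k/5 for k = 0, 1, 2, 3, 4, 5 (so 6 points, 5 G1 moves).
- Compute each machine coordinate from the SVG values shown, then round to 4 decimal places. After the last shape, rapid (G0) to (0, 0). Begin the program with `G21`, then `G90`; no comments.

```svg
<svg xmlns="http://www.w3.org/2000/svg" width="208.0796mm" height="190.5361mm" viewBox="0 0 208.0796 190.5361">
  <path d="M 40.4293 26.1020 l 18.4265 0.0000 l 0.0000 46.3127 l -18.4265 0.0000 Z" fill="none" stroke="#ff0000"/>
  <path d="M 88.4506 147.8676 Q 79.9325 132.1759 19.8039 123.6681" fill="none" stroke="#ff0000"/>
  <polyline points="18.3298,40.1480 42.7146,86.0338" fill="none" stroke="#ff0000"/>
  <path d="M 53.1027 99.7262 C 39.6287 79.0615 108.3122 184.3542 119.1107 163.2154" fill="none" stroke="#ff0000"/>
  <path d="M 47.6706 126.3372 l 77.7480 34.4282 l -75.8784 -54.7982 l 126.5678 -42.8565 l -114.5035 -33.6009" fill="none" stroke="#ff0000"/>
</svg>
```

1 u = 1 mm; y_m = 190.5361 − y.

[1] `<path>` rectangle, #ff0000→score S581 F2461: (40.4293,164.4341) → (58.8558,164.4341) → (58.8558,118.1214) → (40.4293,118.1214) → (40.4293,164.4341) (closed)

[2] `<path>` quadratic bezier, #ff0000→score S581 F2461: (88.4506,42.6685) → (82.9789,48.6578) → (73.3784,54.0724) → (59.6491,58.9123) → (41.7909,63.1775) → (19.8039,66.8680)

[3] `<polyline>` line segment, #ff0000→score S581 F2461: (18.3298,150.3881) → (42.7146,104.5023)

[4] `<path>` cubic bezier, #ff0000→score S581 F2461: (53.1027,90.8099) → (53.7569,90.1129) → (67.4068,71.3009) → (87.3304,46.4884) → (106.8057,27.7901) → (119.1107,27.3207)

[5] `<path>` open polyline, #ff0000→score S581 F2461: (47.6706,64.1989) → (125.4186,29.7707) → (49.5402,84.5689) → (176.1080,127.4254) → (61.6045,161.0263)

G21
G90
G0 X40.4293 Y164.4341
M4 S581
G1 X58.8558 Y164.4341 F2461
G1 X58.8558 Y118.1214
G1 X40.4293 Y118.1214
G1 X40.4293 Y164.4341
M5
G0 X88.4506 Y42.6685
M4 S581
G1 X82.9789 Y48.6578 F2461
G1 X73.3784 Y54.0724
G1 X59.6491 Y58.9123
G1 X41.7909 Y63.1775
G1 X19.8039 Y66.8680
M5
G0 X18.3298 Y150.3881
M4 S581
G1 X42.7146 Y104.5023 F2461
M5
G0 X53.1027 Y90.8099
M4 S581
G1 X53.7569 Y90.1129 F2461
G1 X67.4068 Y71.3009
G1 X87.3304 Y46.4884
G1 X106.8057 Y27.7901
G1 X119.1107 Y27.3207
M5
G0 X47.6706 Y64.1989
M4 S581
G1 X125.4186 Y29.7707 F2461
G1 X49.5402 Y84.5689
G1 X176.1080 Y127.4254
G1 X61.6045 Y161.0263
M5
G0 X0.0000 Y0.0000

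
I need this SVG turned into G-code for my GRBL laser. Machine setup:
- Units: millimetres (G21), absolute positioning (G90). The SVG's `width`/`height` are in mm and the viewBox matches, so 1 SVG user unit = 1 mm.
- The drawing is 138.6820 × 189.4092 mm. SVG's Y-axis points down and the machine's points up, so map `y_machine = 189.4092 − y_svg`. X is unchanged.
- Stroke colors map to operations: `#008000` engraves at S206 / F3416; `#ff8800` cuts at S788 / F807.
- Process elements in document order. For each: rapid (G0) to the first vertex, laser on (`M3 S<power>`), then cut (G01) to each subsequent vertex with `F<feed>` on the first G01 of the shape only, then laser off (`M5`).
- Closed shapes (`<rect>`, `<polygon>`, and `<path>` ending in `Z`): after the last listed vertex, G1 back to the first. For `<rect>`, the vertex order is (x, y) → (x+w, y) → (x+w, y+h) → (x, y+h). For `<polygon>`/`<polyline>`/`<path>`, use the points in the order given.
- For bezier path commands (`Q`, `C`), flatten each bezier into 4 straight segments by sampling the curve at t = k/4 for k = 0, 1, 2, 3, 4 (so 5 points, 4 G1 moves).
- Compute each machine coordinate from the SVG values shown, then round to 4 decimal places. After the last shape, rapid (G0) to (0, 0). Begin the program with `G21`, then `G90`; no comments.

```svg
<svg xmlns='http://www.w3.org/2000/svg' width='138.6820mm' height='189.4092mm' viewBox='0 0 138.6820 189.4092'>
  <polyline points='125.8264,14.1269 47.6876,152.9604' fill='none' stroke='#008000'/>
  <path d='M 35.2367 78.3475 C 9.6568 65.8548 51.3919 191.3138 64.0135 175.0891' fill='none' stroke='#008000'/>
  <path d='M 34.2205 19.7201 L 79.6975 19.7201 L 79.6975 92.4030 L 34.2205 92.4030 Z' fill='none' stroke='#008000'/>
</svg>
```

Since the viewBox matches the mm dimensions, user units are millimetres directly. The only transform is the Y-flip y_m = 189.4092 − y_svg.

Shape 1 is a line segment drawn with `<polyline>`. Its stroke #008000 means engrave at S206, F3416. After flipping Y the toolpath is (125.8264,175.2823) → (47.6876,36.4488).

Shape 2 is a cubic bezier drawn with `<path>`. Its stroke #008000 means engrave at S206, F3416. After flipping Y the toolpath is (35.2367,111.0617) → (27.1666,98.9346) → (35.2995,61.2914) → (50.5952,24.3480) → (64.0135,14.3201).

Shape 3 is a rectangle drawn with `<path>`. Its stroke #008000 means engrave at S206, F3416. After flipping Y the toolpath is (34.2205,169.6891) → (79.6975,169.6891) → (79.6975,97.0062) → (34.2205,97.0062) → (34.2205,169.6891), returning to the start.

G21
G90
G0 X125.8264 Y175.2823
M3 S206
G01 X47.6876 Y36.4488 F3416
M5
G0 X35.2367 Y111.0617
M3 S206
G01 X27.1666 Y98.9346 F3416
G01 X35.2995 Y61.2914
G01 X50.5952 Y24.3480
G01 X64.0135 Y14.3201
M5
G0 X34.2205 Y169.6891
M3 S206
G01 X79.6975 Y169.6891 F3416
G01 X79.6975 Y97.0062
G01 X34.2205 Y97.0062
G01 X34.2205 Y169.6891
M5
G0 X0.0000 Y0.0000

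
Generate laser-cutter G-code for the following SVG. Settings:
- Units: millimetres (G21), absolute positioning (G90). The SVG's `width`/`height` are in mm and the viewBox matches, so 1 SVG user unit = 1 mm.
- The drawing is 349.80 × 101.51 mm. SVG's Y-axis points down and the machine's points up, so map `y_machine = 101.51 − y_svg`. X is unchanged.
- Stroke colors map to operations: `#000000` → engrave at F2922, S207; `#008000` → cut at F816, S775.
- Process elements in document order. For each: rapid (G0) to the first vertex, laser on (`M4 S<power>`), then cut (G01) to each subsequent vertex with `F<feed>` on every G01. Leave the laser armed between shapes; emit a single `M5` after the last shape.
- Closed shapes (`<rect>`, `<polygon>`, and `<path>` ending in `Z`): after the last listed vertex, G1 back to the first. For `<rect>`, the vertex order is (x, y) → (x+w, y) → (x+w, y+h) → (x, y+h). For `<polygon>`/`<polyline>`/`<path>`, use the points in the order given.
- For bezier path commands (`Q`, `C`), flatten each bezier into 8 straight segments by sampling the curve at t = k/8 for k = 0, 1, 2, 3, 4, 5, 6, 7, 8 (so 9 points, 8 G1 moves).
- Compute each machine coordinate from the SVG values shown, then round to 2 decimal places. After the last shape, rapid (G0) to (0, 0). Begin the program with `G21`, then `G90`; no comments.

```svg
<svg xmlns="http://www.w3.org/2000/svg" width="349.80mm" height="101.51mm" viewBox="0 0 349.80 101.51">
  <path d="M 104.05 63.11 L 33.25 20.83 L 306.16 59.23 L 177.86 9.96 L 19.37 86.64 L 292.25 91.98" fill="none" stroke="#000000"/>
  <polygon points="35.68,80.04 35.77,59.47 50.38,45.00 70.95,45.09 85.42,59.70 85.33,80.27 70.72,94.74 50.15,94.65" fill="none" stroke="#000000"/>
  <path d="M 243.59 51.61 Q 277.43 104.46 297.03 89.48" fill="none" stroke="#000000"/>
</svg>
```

1 u = 1 mm; y_m = 101.51 − y.

[1] `<path>` open polyline, #000000→engrave S207 F2922: (104.05,38.40) → (33.25,80.68) → (306.16,42.28) → (177.86,91.55) → (19.37,14.87) → (292.25,9.53)

[2] `<polygon>` regular polygon, #000000→engrave S207 F2922: (35.68,21.47) → (35.77,42.04) → (50.38,56.51) → (70.95,56.42) → (85.42,41.81) → (85.33,21.24) → (70.72,6.77) → (50.15,6.86) → (35.68,21.47) (closed)

[3] `<path>` quadratic bezier, #000000→engrave S207 F2922: (243.59,49.90) → (251.83,37.75) → (259.62,27.71) → (266.97,19.80) → (273.87,14.01) → (280.33,10.33) → (286.34,8.78) → (291.91,9.34) → (297.03,12.03)

G21
G90
G0 X104.05 Y38.40
M4 S207
G01 X33.25 Y80.68 F2922
G01 X306.16 Y42.28 F2922
G01 X177.86 Y91.55 F2922
G01 X19.37 Y14.87 F2922
G01 X292.25 Y9.53 F2922
G0 X35.68 Y21.47
M4 S207
G01 X35.77 Y42.04 F2922
G01 X50.38 Y56.51 F2922
G01 X70.95 Y56.42 F2922
G01 X85.42 Y41.81 F2922
G01 X85.33 Y21.24 F2922
G01 X70.72 Y6.77 F2922
G01 X50.15 Y6.86 F2922
G01 X35.68 Y21.47 F2922
G0 X243.59 Y49.90
M4 S207
G01 X251.83 Y37.75 F2922
G01 X259.62 Y27.71 F2922
G01 X266.97 Y19.80 F2922
G01 X273.87 Y14.01 F2922
G01 X280.33 Y10.33 F2922
G01 X286.34 Y8.78 F2922
G01 X291.91 Y9.34 F2922
G01 X297.03 Y12.03 F2922
M5
G0 X0.00 Y0.00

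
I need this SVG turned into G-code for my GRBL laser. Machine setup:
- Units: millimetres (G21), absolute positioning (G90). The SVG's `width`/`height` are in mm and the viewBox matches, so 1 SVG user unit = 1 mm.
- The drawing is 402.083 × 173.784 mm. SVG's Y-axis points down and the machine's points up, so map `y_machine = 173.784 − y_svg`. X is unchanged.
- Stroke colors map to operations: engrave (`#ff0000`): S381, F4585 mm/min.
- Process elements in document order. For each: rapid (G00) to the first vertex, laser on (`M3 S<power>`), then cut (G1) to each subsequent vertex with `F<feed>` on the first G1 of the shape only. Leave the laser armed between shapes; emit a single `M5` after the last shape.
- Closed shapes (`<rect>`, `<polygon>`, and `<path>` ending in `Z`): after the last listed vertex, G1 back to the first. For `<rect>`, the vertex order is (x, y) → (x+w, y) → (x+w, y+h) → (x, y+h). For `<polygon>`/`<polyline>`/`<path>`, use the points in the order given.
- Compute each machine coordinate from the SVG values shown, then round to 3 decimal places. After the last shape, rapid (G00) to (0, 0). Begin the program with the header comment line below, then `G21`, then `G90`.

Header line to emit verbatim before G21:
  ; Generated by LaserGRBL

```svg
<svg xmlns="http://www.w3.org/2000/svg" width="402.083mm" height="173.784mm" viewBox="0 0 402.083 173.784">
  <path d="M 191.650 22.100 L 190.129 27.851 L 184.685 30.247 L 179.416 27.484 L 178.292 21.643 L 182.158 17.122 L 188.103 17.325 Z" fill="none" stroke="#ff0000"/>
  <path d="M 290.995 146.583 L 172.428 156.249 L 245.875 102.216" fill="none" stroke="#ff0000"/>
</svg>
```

; Generated by LaserGRBL
G21
G90
G00 X191.650 Y151.684
M3 S381
G1 X190.129 Y145.933 F4585
G1 X184.685 Y143.537
G1 X179.416 Y146.300
G1 X178.292 Y152.141
G1 X182.158 Y156.662
G1 X188.103 Y156.459
G1 X191.650 Y151.684
G00 X290.995 Y27.201
M3 S381
G1 X172.428 Y17.535 F4585
G1 X245.875 Y71.568
M5
G00 X0.000 Y0.000

Since the viewBox matches the mm dimensions, user units are millimetres directly. The only transform is the Y-flip y_m = 173.784 − y_svg.

Shape 1 is a regular polygon drawn with `<path>`. Its stroke #ff0000 means engrave at S381, F4585. After flipping Y the toolpath is (191.650,151.684) → (190.129,145.933) → (184.685,143.537) → (179.416,146.300) → (178.292,152.141) → (182.158,156.662) → (188.103,156.459) → (191.650,151.684), returning to the start.

Shape 2 is a open polyline drawn with `<path>`. Its stroke #ff0000 means engrave at S381, F4585. After flipping Y the toolpath is (290.995,27.201) → (172.428,17.535) → (245.875,71.568).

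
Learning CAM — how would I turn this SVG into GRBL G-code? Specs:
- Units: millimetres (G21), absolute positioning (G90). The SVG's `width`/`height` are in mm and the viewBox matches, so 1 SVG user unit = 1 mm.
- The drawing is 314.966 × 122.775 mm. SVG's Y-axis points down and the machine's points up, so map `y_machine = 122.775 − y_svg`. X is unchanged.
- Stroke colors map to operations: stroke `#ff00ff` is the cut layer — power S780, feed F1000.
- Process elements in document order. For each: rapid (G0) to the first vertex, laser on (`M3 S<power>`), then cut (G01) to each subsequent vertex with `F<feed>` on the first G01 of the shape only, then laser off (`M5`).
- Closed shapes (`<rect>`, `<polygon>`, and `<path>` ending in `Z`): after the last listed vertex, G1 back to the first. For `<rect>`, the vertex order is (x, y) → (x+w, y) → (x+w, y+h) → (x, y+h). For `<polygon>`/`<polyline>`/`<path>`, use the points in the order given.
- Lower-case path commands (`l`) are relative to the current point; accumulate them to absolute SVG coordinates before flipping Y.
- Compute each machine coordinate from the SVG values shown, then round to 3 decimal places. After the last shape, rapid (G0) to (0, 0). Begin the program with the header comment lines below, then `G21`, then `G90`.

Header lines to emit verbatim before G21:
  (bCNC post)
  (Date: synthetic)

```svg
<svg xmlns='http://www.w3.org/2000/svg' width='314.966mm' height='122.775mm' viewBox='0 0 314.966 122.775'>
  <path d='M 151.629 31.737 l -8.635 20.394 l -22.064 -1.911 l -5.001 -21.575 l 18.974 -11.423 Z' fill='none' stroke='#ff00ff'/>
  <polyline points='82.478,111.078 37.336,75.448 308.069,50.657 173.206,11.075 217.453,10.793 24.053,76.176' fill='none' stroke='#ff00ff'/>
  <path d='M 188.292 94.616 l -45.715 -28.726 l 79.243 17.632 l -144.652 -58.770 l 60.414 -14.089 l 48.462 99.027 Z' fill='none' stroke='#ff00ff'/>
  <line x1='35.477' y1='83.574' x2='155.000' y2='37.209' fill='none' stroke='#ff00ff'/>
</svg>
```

(bCNC post)
(Date: synthetic)
G21
G90
G0 X151.629 Y91.038
M3 S780
G01 X142.994 Y70.644 F1000
G01 X120.930 Y72.555
G01 X115.929 Y94.130
G01 X134.903 Y105.553
G01 X151.629 Y91.038
M5
G0 X82.478 Y11.697
M3 S780
G01 X37.336 Y47.327 F1000
G01 X308.069 Y72.118
G01 X173.206 Y111.700
G01 X217.453 Y111.982
G01 X24.053 Y46.599
M5
G0 X188.292 Y28.159
M3 S780
G01 X142.577 Y56.885 F1000
G01 X221.820 Y39.253
G01 X77.168 Y98.023
G01 X137.582 Y112.112
G01 X186.044 Y13.085
G01 X188.292 Y28.159
M5
G0 X35.477 Y39.201
M3 S780
G01 X155.000 Y85.566 F1000
M5
G0 X0.000 Y0.000

1 u = 1 mm; y_m = 122.775 − y.

[1] `<path>` regular polygon, #ff00ff→cut S780 F1000: (151.629,91.038) → (142.994,70.644) → (120.930,72.555) → (115.929,94.130) → (134.903,105.553) → (151.629,91.038) (closed)

[2] `<polyline>` open polyline, #ff00ff→cut S780 F1000: (82.478,11.697) → (37.336,47.327) → (308.069,72.118) → (173.206,111.700) → (217.453,111.982) → (24.053,46.599)

[3] `<path>` closed polygon, #ff00ff→cut S780 F1000: (188.292,28.159) → (142.577,56.885) → (221.820,39.253) → (77.168,98.023) → (137.582,112.112) → (186.044,13.085) → (188.292,28.159) (closed)

[4] `<line>` line segment, #ff00ff→cut S780 F1000: (35.477,39.201) → (155.000,85.566)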